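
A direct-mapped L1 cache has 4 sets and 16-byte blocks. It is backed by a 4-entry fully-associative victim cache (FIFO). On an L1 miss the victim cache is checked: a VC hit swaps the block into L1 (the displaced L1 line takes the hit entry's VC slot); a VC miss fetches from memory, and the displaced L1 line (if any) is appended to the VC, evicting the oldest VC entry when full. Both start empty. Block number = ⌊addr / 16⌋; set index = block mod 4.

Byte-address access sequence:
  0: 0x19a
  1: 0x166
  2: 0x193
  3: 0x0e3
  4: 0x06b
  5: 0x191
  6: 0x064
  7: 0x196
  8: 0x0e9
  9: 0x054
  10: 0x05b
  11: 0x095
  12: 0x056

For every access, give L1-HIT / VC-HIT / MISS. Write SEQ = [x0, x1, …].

0: 0x19a (blk 25, set 1) → MISS  vc=[]
1: 0x166 (blk 22, set 2) → MISS  vc=[]
2: 0x193 (blk 25, set 1) → L1-HIT  vc=[]
3: 0xe3 (blk 14, set 2) → MISS  vc=[22]
4: 0x6b (blk 6, set 2) → MISS  vc=[22, 14]
5: 0x191 (blk 25, set 1) → L1-HIT  vc=[22, 14]
6: 0x64 (blk 6, set 2) → L1-HIT  vc=[22, 14]
7: 0x196 (blk 25, set 1) → L1-HIT  vc=[22, 14]
8: 0xe9 (blk 14, set 2) → VC-HIT  vc=[22, 6]
9: 0x54 (blk 5, set 1) → MISS  vc=[22, 6, 25]
10: 0x5b (blk 5, set 1) → L1-HIT  vc=[22, 6, 25]
11: 0x95 (blk 9, set 1) → MISS  vc=[22, 6, 25, 5]
12: 0x56 (blk 5, set 1) → VC-HIT  vc=[22, 6, 25, 9]

SEQ = [MISS, MISS, L1-HIT, MISS, MISS, L1-HIT, L1-HIT, L1-HIT, VC-HIT, MISS, L1-HIT, MISS, VC-HIT]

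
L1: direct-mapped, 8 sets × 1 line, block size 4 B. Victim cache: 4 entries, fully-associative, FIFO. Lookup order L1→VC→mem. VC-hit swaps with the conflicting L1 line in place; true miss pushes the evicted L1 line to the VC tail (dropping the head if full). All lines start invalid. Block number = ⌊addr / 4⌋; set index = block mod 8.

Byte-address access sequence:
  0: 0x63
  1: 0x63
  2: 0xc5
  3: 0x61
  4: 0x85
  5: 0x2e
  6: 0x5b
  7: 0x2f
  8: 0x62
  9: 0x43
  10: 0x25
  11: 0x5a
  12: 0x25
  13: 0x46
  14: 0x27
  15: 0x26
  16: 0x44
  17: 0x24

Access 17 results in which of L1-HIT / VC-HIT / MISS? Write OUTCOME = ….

#0 0x63→b24/s0 MISS; vc=[]
#1 0x63→b24/s0 L1-HIT; vc=[]
#2 0xc5→b49/s1 MISS; vc=[]
#3 0x61→b24/s0 L1-HIT; vc=[]
#4 0x85→b33/s1 MISS; vc=[49]
#5 0x2e→b11/s3 MISS; vc=[49]
#6 0x5b→b22/s6 MISS; vc=[49]
#7 0x2f→b11/s3 L1-HIT; vc=[49]
#8 0x62→b24/s0 L1-HIT; vc=[49]
#9 0x43→b16/s0 MISS; vc=[49,24]
#10 0x25→b9/s1 MISS; vc=[49,24,33]
#11 0x5a→b22/s6 L1-HIT; vc=[49,24,33]
#12 0x25→b9/s1 L1-HIT; vc=[49,24,33]
#13 0x46→b17/s1 MISS; vc=[49,24,33,9]
#14 0x27→b9/s1 VC-HIT; vc=[49,24,33,17]
#15 0x26→b9/s1 L1-HIT; vc=[49,24,33,17]
#16 0x44→b17/s1 VC-HIT; vc=[49,24,33,9]
#17 0x24→b9/s1 VC-HIT; vc=[49,24,33,17]

OUTCOME = VC-HIT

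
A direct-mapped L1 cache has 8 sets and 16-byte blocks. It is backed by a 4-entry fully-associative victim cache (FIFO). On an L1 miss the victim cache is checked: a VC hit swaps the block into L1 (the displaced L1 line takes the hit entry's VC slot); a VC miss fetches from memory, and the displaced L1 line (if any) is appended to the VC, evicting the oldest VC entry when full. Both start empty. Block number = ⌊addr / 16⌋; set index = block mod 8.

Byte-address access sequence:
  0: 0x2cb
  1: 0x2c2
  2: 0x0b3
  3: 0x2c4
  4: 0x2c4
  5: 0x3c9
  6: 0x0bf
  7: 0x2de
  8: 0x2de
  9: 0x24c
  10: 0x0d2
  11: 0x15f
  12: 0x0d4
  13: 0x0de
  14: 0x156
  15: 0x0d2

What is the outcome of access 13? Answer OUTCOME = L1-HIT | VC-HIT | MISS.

OUTCOME = L1-HIT

#0 0x2cb→b44/s4 MISS; vc=[]
#1 0x2c2→b44/s4 L1-HIT; vc=[]
#2 0xb3→b11/s3 MISS; vc=[]
#3 0x2c4→b44/s4 L1-HIT; vc=[]
#4 0x2c4→b44/s4 L1-HIT; vc=[]
#5 0x3c9→b60/s4 MISS; vc=[44]
#6 0xbf→b11/s3 L1-HIT; vc=[44]
#7 0x2de→b45/s5 MISS; vc=[44]
#8 0x2de→b45/s5 L1-HIT; vc=[44]
#9 0x24c→b36/s4 MISS; vc=[44,60]
#10 0xd2→b13/s5 MISS; vc=[44,60,45]
#11 0x15f→b21/s5 MISS; vc=[44,60,45,13]
#12 0xd4→b13/s5 VC-HIT; vc=[44,60,45,21]
#13 0xde→b13/s5 L1-HIT; vc=[44,60,45,21]
#14 0x156→b21/s5 VC-HIT; vc=[44,60,45,13]
#15 0xd2→b13/s5 VC-HIT; vc=[44,60,45,21]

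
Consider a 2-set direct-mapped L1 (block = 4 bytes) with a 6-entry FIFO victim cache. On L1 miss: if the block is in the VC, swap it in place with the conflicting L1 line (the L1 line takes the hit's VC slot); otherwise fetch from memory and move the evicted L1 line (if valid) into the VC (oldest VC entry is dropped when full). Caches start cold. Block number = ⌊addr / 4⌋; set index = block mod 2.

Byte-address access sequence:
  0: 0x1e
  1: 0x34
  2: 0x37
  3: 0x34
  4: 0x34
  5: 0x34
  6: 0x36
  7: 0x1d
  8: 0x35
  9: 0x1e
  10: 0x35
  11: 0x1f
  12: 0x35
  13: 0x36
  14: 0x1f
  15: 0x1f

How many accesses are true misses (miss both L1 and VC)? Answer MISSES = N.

MISSES = 2

#0 0x1e→b7/s1 MISS; vc=[]
#1 0x34→b13/s1 MISS; vc=[7]
#2 0x37→b13/s1 L1-HIT; vc=[7]
#3 0x34→b13/s1 L1-HIT; vc=[7]
#4 0x34→b13/s1 L1-HIT; vc=[7]
#5 0x34→b13/s1 L1-HIT; vc=[7]
#6 0x36→b13/s1 L1-HIT; vc=[7]
#7 0x1d→b7/s1 VC-HIT; vc=[13]
#8 0x35→b13/s1 VC-HIT; vc=[7]
#9 0x1e→b7/s1 VC-HIT; vc=[13]
#10 0x35→b13/s1 VC-HIT; vc=[7]
#11 0x1f→b7/s1 VC-HIT; vc=[13]
#12 0x35→b13/s1 VC-HIT; vc=[7]
#13 0x36→b13/s1 L1-HIT; vc=[7]
#14 0x1f→b7/s1 VC-HIT; vc=[13]
#15 0x1f→b7/s1 L1-HIT; vc=[13]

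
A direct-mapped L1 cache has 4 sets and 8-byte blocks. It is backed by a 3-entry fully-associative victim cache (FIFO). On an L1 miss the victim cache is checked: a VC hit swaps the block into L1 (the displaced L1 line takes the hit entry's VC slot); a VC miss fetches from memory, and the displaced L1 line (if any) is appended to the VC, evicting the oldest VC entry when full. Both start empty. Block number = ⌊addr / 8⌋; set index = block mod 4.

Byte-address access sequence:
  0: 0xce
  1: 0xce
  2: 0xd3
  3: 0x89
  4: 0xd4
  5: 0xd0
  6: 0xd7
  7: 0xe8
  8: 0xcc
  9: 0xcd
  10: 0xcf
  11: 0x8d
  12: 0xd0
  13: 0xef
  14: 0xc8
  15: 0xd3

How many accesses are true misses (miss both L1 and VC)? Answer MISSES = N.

0: 0xce (blk 25, set 1) → MISS  vc=[]
1: 0xce (blk 25, set 1) → L1-HIT  vc=[]
2: 0xd3 (blk 26, set 2) → MISS  vc=[]
3: 0x89 (blk 17, set 1) → MISS  vc=[25]
4: 0xd4 (blk 26, set 2) → L1-HIT  vc=[25]
5: 0xd0 (blk 26, set 2) → L1-HIT  vc=[25]
6: 0xd7 (blk 26, set 2) → L1-HIT  vc=[25]
7: 0xe8 (blk 29, set 1) → MISS  vc=[25, 17]
8: 0xcc (blk 25, set 1) → VC-HIT  vc=[29, 17]
9: 0xcd (blk 25, set 1) → L1-HIT  vc=[29, 17]
10: 0xcf (blk 25, set 1) → L1-HIT  vc=[29, 17]
11: 0x8d (blk 17, set 1) → VC-HIT  vc=[29, 25]
12: 0xd0 (blk 26, set 2) → L1-HIT  vc=[29, 25]
13: 0xef (blk 29, set 1) → VC-HIT  vc=[17, 25]
14: 0xc8 (blk 25, set 1) → VC-HIT  vc=[17, 29]
15: 0xd3 (blk 26, set 2) → L1-HIT  vc=[17, 29]

MISSES = 4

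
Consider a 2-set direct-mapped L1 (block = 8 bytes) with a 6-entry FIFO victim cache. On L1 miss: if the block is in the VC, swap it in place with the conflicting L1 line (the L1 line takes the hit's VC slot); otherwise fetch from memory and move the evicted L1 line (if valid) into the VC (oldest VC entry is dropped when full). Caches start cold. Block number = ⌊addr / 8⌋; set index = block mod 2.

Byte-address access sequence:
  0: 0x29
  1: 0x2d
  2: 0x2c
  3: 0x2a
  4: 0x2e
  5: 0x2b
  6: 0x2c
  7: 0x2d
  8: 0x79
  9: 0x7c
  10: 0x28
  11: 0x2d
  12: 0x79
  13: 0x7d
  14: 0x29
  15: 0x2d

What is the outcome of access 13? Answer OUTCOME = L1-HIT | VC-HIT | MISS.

OUTCOME = L1-HIT

  [0] addr=0x29 blk=5 s=1: MISS | VC []
  [1] addr=0x2d blk=5 s=1: L1-HIT | VC []
  [2] addr=0x2c blk=5 s=1: L1-HIT | VC []
  [3] addr=0x2a blk=5 s=1: L1-HIT | VC []
  [4] addr=0x2e blk=5 s=1: L1-HIT | VC []
  [5] addr=0x2b blk=5 s=1: L1-HIT | VC []
  [6] addr=0x2c blk=5 s=1: L1-HIT | VC []
  [7] addr=0x2d blk=5 s=1: L1-HIT | VC []
  [8] addr=0x79 blk=15 s=1: MISS | VC [5]
  [9] addr=0x7c blk=15 s=1: L1-HIT | VC [5]
  [10] addr=0x28 blk=5 s=1: VC-HIT | VC [15]
  [11] addr=0x2d blk=5 s=1: L1-HIT | VC [15]
  [12] addr=0x79 blk=15 s=1: VC-HIT | VC [5]
  [13] addr=0x7d blk=15 s=1: L1-HIT | VC [5]
  [14] addr=0x29 blk=5 s=1: VC-HIT | VC [15]
  [15] addr=0x2d blk=5 s=1: L1-HIT | VC [15]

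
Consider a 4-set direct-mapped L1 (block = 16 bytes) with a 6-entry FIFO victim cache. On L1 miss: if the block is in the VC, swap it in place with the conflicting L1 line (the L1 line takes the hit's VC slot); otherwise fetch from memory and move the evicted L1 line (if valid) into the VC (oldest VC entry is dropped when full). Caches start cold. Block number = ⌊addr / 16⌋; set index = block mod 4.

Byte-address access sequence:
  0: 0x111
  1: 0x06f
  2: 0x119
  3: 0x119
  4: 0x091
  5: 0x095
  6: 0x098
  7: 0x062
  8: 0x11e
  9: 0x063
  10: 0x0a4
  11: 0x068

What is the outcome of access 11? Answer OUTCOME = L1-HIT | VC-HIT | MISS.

OUTCOME = VC-HIT

#0 0x111→b17/s1 MISS; vc=[]
#1 0x6f→b6/s2 MISS; vc=[]
#2 0x119→b17/s1 L1-HIT; vc=[]
#3 0x119→b17/s1 L1-HIT; vc=[]
#4 0x91→b9/s1 MISS; vc=[17]
#5 0x95→b9/s1 L1-HIT; vc=[17]
#6 0x98→b9/s1 L1-HIT; vc=[17]
#7 0x62→b6/s2 L1-HIT; vc=[17]
#8 0x11e→b17/s1 VC-HIT; vc=[9]
#9 0x63→b6/s2 L1-HIT; vc=[9]
#10 0xa4→b10/s2 MISS; vc=[9,6]
#11 0x68→b6/s2 VC-HIT; vc=[9,10]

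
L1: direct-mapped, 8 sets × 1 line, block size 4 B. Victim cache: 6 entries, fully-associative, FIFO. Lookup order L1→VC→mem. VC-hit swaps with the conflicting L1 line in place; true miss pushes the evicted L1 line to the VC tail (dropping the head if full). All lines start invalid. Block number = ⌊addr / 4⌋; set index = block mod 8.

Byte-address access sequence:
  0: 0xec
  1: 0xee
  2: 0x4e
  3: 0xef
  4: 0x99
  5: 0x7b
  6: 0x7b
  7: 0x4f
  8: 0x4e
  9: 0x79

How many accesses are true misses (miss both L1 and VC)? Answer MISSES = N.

0: 0xec (blk 59, set 3) → MISS  vc=[]
1: 0xee (blk 59, set 3) → L1-HIT  vc=[]
2: 0x4e (blk 19, set 3) → MISS  vc=[59]
3: 0xef (blk 59, set 3) → VC-HIT  vc=[19]
4: 0x99 (blk 38, set 6) → MISS  vc=[19]
5: 0x7b (blk 30, set 6) → MISS  vc=[19, 38]
6: 0x7b (blk 30, set 6) → L1-HIT  vc=[19, 38]
7: 0x4f (blk 19, set 3) → VC-HIT  vc=[59, 38]
8: 0x4e (blk 19, set 3) → L1-HIT  vc=[59, 38]
9: 0x79 (blk 30, set 6) → L1-HIT  vc=[59, 38]

MISSES = 4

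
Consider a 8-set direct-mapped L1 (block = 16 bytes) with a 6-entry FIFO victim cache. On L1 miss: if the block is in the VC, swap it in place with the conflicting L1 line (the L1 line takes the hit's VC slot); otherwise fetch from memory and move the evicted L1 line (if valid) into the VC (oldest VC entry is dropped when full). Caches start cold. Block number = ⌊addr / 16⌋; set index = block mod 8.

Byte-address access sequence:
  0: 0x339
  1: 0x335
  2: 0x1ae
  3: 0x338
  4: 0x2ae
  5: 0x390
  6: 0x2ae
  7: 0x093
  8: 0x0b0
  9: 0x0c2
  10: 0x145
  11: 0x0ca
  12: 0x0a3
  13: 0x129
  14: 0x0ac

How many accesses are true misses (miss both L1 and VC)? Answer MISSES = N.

MISSES = 10

  [0] addr=0x339 blk=51 s=3: MISS | VC []
  [1] addr=0x335 blk=51 s=3: L1-HIT | VC []
  [2] addr=0x1ae blk=26 s=2: MISS | VC []
  [3] addr=0x338 blk=51 s=3: L1-HIT | VC []
  [4] addr=0x2ae blk=42 s=2: MISS | VC [26]
  [5] addr=0x390 blk=57 s=1: MISS | VC [26]
  [6] addr=0x2ae blk=42 s=2: L1-HIT | VC [26]
  [7] addr=0x93 blk=9 s=1: MISS | VC [26, 57]
  [8] addr=0xb0 blk=11 s=3: MISS | VC [26, 57, 51]
  [9] addr=0xc2 blk=12 s=4: MISS | VC [26, 57, 51]
  [10] addr=0x145 blk=20 s=4: MISS | VC [26, 57, 51, 12]
  [11] addr=0xca blk=12 s=4: VC-HIT | VC [26, 57, 51, 20]
  [12] addr=0xa3 blk=10 s=2: MISS | VC [26, 57, 51, 20, 42]
  [13] addr=0x129 blk=18 s=2: MISS | VC [26, 57, 51, 20, 42, 10]
  [14] addr=0xac blk=10 s=2: VC-HIT | VC [26, 57, 51, 20, 42, 18]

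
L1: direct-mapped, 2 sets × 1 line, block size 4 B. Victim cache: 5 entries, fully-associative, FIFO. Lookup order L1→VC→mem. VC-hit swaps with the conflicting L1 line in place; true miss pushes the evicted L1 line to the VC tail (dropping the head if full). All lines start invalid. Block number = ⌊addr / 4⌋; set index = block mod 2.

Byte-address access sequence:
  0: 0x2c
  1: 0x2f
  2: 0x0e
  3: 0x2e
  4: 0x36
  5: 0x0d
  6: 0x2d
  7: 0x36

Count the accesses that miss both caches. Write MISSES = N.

0: 0x2c (blk 11, set 1) → MISS  vc=[]
1: 0x2f (blk 11, set 1) → L1-HIT  vc=[]
2: 0xe (blk 3, set 1) → MISS  vc=[11]
3: 0x2e (blk 11, set 1) → VC-HIT  vc=[3]
4: 0x36 (blk 13, set 1) → MISS  vc=[3, 11]
5: 0xd (blk 3, set 1) → VC-HIT  vc=[13, 11]
6: 0x2d (blk 11, set 1) → VC-HIT  vc=[13, 3]
7: 0x36 (blk 13, set 1) → VC-HIT  vc=[11, 3]

MISSES = 3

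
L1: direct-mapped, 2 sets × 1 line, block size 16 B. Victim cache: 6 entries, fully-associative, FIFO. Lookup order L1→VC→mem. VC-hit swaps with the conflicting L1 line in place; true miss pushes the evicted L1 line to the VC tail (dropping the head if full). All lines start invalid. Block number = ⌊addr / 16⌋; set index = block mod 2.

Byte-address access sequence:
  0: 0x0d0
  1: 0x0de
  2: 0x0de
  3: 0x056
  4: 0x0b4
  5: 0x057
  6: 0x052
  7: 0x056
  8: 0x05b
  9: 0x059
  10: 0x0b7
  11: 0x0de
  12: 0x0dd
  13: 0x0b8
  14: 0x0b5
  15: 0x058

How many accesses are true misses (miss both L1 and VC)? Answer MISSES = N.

0: 0xd0 (blk 13, set 1) → MISS  vc=[]
1: 0xde (blk 13, set 1) → L1-HIT  vc=[]
2: 0xde (blk 13, set 1) → L1-HIT  vc=[]
3: 0x56 (blk 5, set 1) → MISS  vc=[13]
4: 0xb4 (blk 11, set 1) → MISS  vc=[13, 5]
5: 0x57 (blk 5, set 1) → VC-HIT  vc=[13, 11]
6: 0x52 (blk 5, set 1) → L1-HIT  vc=[13, 11]
7: 0x56 (blk 5, set 1) → L1-HIT  vc=[13, 11]
8: 0x5b (blk 5, set 1) → L1-HIT  vc=[13, 11]
9: 0x59 (blk 5, set 1) → L1-HIT  vc=[13, 11]
10: 0xb7 (blk 11, set 1) → VC-HIT  vc=[13, 5]
11: 0xde (blk 13, set 1) → VC-HIT  vc=[11, 5]
12: 0xdd (blk 13, set 1) → L1-HIT  vc=[11, 5]
13: 0xb8 (blk 11, set 1) → VC-HIT  vc=[13, 5]
14: 0xb5 (blk 11, set 1) → L1-HIT  vc=[13, 5]
15: 0x58 (blk 5, set 1) → VC-HIT  vc=[13, 11]

MISSES = 3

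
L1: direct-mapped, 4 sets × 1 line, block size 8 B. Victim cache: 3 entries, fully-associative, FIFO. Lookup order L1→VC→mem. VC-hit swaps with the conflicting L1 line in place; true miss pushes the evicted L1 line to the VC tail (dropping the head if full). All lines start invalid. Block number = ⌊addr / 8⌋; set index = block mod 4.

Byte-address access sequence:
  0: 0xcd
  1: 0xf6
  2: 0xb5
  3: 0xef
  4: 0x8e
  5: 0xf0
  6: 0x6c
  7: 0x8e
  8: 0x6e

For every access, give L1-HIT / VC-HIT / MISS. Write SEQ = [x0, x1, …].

SEQ = [MISS, MISS, MISS, MISS, MISS, VC-HIT, MISS, VC-HIT, VC-HIT]

  [0] addr=0xcd blk=25 s=1: MISS | VC []
  [1] addr=0xf6 blk=30 s=2: MISS | VC []
  [2] addr=0xb5 blk=22 s=2: MISS | VC [30]
  [3] addr=0xef blk=29 s=1: MISS | VC [30, 25]
  [4] addr=0x8e blk=17 s=1: MISS | VC [30, 25, 29]
  [5] addr=0xf0 blk=30 s=2: VC-HIT | VC [22, 25, 29]
  [6] addr=0x6c blk=13 s=1: MISS | VC [25, 29, 17]
  [7] addr=0x8e blk=17 s=1: VC-HIT | VC [25, 29, 13]
  [8] addr=0x6e blk=13 s=1: VC-HIT | VC [25, 29, 17]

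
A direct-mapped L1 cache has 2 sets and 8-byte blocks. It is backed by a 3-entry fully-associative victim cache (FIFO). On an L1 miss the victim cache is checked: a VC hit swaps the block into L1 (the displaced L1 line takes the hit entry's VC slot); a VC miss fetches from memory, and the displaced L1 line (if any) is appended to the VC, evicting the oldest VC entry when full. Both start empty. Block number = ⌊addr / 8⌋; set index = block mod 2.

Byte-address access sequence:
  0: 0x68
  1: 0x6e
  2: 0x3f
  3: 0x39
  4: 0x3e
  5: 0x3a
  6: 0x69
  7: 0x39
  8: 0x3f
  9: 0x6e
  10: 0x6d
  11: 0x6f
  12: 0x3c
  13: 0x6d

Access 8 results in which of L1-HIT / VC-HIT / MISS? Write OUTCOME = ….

0: 0x68 (blk 13, set 1) → MISS  vc=[]
1: 0x6e (blk 13, set 1) → L1-HIT  vc=[]
2: 0x3f (blk 7, set 1) → MISS  vc=[13]
3: 0x39 (blk 7, set 1) → L1-HIT  vc=[13]
4: 0x3e (blk 7, set 1) → L1-HIT  vc=[13]
5: 0x3a (blk 7, set 1) → L1-HIT  vc=[13]
6: 0x69 (blk 13, set 1) → VC-HIT  vc=[7]
7: 0x39 (blk 7, set 1) → VC-HIT  vc=[13]
8: 0x3f (blk 7, set 1) → L1-HIT  vc=[13]
9: 0x6e (blk 13, set 1) → VC-HIT  vc=[7]
10: 0x6d (blk 13, set 1) → L1-HIT  vc=[7]
11: 0x6f (blk 13, set 1) → L1-HIT  vc=[7]
12: 0x3c (blk 7, set 1) → VC-HIT  vc=[13]
13: 0x6d (blk 13, set 1) → VC-HIT  vc=[7]

OUTCOME = L1-HIT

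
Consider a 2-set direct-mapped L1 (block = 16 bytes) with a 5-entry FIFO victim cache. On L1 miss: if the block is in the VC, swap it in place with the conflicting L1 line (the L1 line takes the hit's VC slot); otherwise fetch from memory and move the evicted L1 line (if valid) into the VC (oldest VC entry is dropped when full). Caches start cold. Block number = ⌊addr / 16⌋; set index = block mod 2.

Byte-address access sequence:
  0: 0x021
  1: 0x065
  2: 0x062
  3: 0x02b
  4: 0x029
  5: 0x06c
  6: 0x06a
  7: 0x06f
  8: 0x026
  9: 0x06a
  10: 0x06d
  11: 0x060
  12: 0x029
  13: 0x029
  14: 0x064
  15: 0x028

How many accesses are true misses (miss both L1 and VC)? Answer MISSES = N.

0: 0x21 (blk 2, set 0) → MISS  vc=[]
1: 0x65 (blk 6, set 0) → MISS  vc=[2]
2: 0x62 (blk 6, set 0) → L1-HIT  vc=[2]
3: 0x2b (blk 2, set 0) → VC-HIT  vc=[6]
4: 0x29 (blk 2, set 0) → L1-HIT  vc=[6]
5: 0x6c (blk 6, set 0) → VC-HIT  vc=[2]
6: 0x6a (blk 6, set 0) → L1-HIT  vc=[2]
7: 0x6f (blk 6, set 0) → L1-HIT  vc=[2]
8: 0x26 (blk 2, set 0) → VC-HIT  vc=[6]
9: 0x6a (blk 6, set 0) → VC-HIT  vc=[2]
10: 0x6d (blk 6, set 0) → L1-HIT  vc=[2]
11: 0x60 (blk 6, set 0) → L1-HIT  vc=[2]
12: 0x29 (blk 2, set 0) → VC-HIT  vc=[6]
13: 0x29 (blk 2, set 0) → L1-HIT  vc=[6]
14: 0x64 (blk 6, set 0) → VC-HIT  vc=[2]
15: 0x28 (blk 2, set 0) → VC-HIT  vc=[6]

MISSES = 2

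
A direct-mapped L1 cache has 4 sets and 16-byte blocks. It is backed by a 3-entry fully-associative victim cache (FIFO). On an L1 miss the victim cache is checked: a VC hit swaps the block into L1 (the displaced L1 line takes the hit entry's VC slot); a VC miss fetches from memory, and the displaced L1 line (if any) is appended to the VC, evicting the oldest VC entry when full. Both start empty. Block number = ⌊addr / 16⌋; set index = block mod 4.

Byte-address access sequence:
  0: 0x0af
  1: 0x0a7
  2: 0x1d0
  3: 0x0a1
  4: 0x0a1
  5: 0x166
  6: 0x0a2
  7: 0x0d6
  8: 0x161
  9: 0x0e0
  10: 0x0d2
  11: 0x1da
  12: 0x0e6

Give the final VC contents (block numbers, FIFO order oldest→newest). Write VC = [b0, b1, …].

#0 0xaf→b10/s2 MISS; vc=[]
#1 0xa7→b10/s2 L1-HIT; vc=[]
#2 0x1d0→b29/s1 MISS; vc=[]
#3 0xa1→b10/s2 L1-HIT; vc=[]
#4 0xa1→b10/s2 L1-HIT; vc=[]
#5 0x166→b22/s2 MISS; vc=[10]
#6 0xa2→b10/s2 VC-HIT; vc=[22]
#7 0xd6→b13/s1 MISS; vc=[22,29]
#8 0x161→b22/s2 VC-HIT; vc=[10,29]
#9 0xe0→b14/s2 MISS; vc=[10,29,22]
#10 0xd2→b13/s1 L1-HIT; vc=[10,29,22]
#11 0x1da→b29/s1 VC-HIT; vc=[10,13,22]
#12 0xe6→b14/s2 L1-HIT; vc=[10,13,22]

VC = [10, 13, 22]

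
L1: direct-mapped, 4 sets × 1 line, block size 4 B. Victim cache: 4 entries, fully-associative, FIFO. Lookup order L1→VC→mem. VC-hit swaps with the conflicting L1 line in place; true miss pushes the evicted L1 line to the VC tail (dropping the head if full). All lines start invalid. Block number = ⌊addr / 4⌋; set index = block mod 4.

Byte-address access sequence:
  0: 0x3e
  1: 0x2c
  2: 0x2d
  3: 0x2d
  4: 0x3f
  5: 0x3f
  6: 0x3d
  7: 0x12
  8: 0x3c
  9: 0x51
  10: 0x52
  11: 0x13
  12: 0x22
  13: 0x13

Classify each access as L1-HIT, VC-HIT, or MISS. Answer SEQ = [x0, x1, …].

SEQ = [MISS, MISS, L1-HIT, L1-HIT, VC-HIT, L1-HIT, L1-HIT, MISS, L1-HIT, MISS, L1-HIT, VC-HIT, MISS, VC-HIT]

  [0] addr=0x3e blk=15 s=3: MISS | VC []
  [1] addr=0x2c blk=11 s=3: MISS | VC [15]
  [2] addr=0x2d blk=11 s=3: L1-HIT | VC [15]
  [3] addr=0x2d blk=11 s=3: L1-HIT | VC [15]
  [4] addr=0x3f blk=15 s=3: VC-HIT | VC [11]
  [5] addr=0x3f blk=15 s=3: L1-HIT | VC [11]
  [6] addr=0x3d blk=15 s=3: L1-HIT | VC [11]
  [7] addr=0x12 blk=4 s=0: MISS | VC [11]
  [8] addr=0x3c blk=15 s=3: L1-HIT | VC [11]
  [9] addr=0x51 blk=20 s=0: MISS | VC [11, 4]
  [10] addr=0x52 blk=20 s=0: L1-HIT | VC [11, 4]
  [11] addr=0x13 blk=4 s=0: VC-HIT | VC [11, 20]
  [12] addr=0x22 blk=8 s=0: MISS | VC [11, 20, 4]
  [13] addr=0x13 blk=4 s=0: VC-HIT | VC [11, 20, 8]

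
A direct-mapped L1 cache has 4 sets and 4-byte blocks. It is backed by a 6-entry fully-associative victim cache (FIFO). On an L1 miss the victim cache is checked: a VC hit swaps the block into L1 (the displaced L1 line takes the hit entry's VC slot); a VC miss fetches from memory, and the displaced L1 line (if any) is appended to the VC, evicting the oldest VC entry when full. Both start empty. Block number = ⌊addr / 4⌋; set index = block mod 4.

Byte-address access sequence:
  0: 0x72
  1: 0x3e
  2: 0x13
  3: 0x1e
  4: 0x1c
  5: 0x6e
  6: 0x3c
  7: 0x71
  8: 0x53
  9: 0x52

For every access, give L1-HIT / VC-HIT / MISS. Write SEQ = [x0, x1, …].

0: 0x72 (blk 28, set 0) → MISS  vc=[]
1: 0x3e (blk 15, set 3) → MISS  vc=[]
2: 0x13 (blk 4, set 0) → MISS  vc=[28]
3: 0x1e (blk 7, set 3) → MISS  vc=[28, 15]
4: 0x1c (blk 7, set 3) → L1-HIT  vc=[28, 15]
5: 0x6e (blk 27, set 3) → MISS  vc=[28, 15, 7]
6: 0x3c (blk 15, set 3) → VC-HIT  vc=[28, 27, 7]
7: 0x71 (blk 28, set 0) → VC-HIT  vc=[4, 27, 7]
8: 0x53 (blk 20, set 0) → MISS  vc=[4, 27, 7, 28]
9: 0x52 (blk 20, set 0) → L1-HIT  vc=[4, 27, 7, 28]

SEQ = [MISS, MISS, MISS, MISS, L1-HIT, MISS, VC-HIT, VC-HIT, MISS, L1-HIT]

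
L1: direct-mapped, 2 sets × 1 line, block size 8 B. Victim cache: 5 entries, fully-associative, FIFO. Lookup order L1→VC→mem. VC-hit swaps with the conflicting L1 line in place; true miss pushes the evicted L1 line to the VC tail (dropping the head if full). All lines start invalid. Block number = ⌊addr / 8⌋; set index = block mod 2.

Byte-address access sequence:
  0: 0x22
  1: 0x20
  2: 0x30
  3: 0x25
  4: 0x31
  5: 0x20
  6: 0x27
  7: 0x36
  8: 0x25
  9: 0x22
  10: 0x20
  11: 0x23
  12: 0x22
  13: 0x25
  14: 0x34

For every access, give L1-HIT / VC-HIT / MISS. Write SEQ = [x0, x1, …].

SEQ = [MISS, L1-HIT, MISS, VC-HIT, VC-HIT, VC-HIT, L1-HIT, VC-HIT, VC-HIT, L1-HIT, L1-HIT, L1-HIT, L1-HIT, L1-HIT, VC-HIT]

#0 0x22→b4/s0 MISS; vc=[]
#1 0x20→b4/s0 L1-HIT; vc=[]
#2 0x30→b6/s0 MISS; vc=[4]
#3 0x25→b4/s0 VC-HIT; vc=[6]
#4 0x31→b6/s0 VC-HIT; vc=[4]
#5 0x20→b4/s0 VC-HIT; vc=[6]
#6 0x27→b4/s0 L1-HIT; vc=[6]
#7 0x36→b6/s0 VC-HIT; vc=[4]
#8 0x25→b4/s0 VC-HIT; vc=[6]
#9 0x22→b4/s0 L1-HIT; vc=[6]
#10 0x20→b4/s0 L1-HIT; vc=[6]
#11 0x23→b4/s0 L1-HIT; vc=[6]
#12 0x22→b4/s0 L1-HIT; vc=[6]
#13 0x25→b4/s0 L1-HIT; vc=[6]
#14 0x34→b6/s0 VC-HIT; vc=[4]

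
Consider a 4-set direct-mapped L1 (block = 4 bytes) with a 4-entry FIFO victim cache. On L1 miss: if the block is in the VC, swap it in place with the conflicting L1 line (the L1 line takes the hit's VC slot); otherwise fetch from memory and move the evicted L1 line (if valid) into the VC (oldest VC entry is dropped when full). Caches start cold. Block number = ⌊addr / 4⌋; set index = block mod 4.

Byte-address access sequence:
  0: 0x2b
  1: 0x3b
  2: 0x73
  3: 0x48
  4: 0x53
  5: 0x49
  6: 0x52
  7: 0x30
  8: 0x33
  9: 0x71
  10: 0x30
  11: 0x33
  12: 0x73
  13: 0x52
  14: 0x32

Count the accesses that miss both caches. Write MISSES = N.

0: 0x2b (blk 10, set 2) → MISS  vc=[]
1: 0x3b (blk 14, set 2) → MISS  vc=[10]
2: 0x73 (blk 28, set 0) → MISS  vc=[10]
3: 0x48 (blk 18, set 2) → MISS  vc=[10, 14]
4: 0x53 (blk 20, set 0) → MISS  vc=[10, 14, 28]
5: 0x49 (blk 18, set 2) → L1-HIT  vc=[10, 14, 28]
6: 0x52 (blk 20, set 0) → L1-HIT  vc=[10, 14, 28]
7: 0x30 (blk 12, set 0) → MISS  vc=[10, 14, 28, 20]
8: 0x33 (blk 12, set 0) → L1-HIT  vc=[10, 14, 28, 20]
9: 0x71 (blk 28, set 0) → VC-HIT  vc=[10, 14, 12, 20]
10: 0x30 (blk 12, set 0) → VC-HIT  vc=[10, 14, 28, 20]
11: 0x33 (blk 12, set 0) → L1-HIT  vc=[10, 14, 28, 20]
12: 0x73 (blk 28, set 0) → VC-HIT  vc=[10, 14, 12, 20]
13: 0x52 (blk 20, set 0) → VC-HIT  vc=[10, 14, 12, 28]
14: 0x32 (blk 12, set 0) → VC-HIT  vc=[10, 14, 20, 28]

MISSES = 6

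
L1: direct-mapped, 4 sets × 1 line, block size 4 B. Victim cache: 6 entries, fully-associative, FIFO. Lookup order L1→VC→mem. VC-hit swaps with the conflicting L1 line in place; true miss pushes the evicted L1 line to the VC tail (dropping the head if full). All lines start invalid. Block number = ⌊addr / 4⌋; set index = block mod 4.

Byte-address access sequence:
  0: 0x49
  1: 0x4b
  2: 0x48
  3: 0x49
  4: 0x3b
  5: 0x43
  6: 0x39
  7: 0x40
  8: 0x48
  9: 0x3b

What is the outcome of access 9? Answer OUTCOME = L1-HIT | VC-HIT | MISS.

OUTCOME = VC-HIT

#0 0x49→b18/s2 MISS; vc=[]
#1 0x4b→b18/s2 L1-HIT; vc=[]
#2 0x48→b18/s2 L1-HIT; vc=[]
#3 0x49→b18/s2 L1-HIT; vc=[]
#4 0x3b→b14/s2 MISS; vc=[18]
#5 0x43→b16/s0 MISS; vc=[18]
#6 0x39→b14/s2 L1-HIT; vc=[18]
#7 0x40→b16/s0 L1-HIT; vc=[18]
#8 0x48→b18/s2 VC-HIT; vc=[14]
#9 0x3b→b14/s2 VC-HIT; vc=[18]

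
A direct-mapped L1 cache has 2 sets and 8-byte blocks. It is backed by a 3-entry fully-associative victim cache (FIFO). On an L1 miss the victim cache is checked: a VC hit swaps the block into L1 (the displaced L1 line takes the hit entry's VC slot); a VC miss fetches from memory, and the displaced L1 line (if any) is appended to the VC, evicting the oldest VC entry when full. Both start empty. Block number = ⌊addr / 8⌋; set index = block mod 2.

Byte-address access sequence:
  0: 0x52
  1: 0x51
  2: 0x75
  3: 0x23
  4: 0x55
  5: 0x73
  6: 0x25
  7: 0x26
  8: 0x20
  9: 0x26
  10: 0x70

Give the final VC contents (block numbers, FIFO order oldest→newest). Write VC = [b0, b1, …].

#0 0x52→b10/s0 MISS; vc=[]
#1 0x51→b10/s0 L1-HIT; vc=[]
#2 0x75→b14/s0 MISS; vc=[10]
#3 0x23→b4/s0 MISS; vc=[10,14]
#4 0x55→b10/s0 VC-HIT; vc=[4,14]
#5 0x73→b14/s0 VC-HIT; vc=[4,10]
#6 0x25→b4/s0 VC-HIT; vc=[14,10]
#7 0x26→b4/s0 L1-HIT; vc=[14,10]
#8 0x20→b4/s0 L1-HIT; vc=[14,10]
#9 0x26→b4/s0 L1-HIT; vc=[14,10]
#10 0x70→b14/s0 VC-HIT; vc=[4,10]

VC = [4, 10]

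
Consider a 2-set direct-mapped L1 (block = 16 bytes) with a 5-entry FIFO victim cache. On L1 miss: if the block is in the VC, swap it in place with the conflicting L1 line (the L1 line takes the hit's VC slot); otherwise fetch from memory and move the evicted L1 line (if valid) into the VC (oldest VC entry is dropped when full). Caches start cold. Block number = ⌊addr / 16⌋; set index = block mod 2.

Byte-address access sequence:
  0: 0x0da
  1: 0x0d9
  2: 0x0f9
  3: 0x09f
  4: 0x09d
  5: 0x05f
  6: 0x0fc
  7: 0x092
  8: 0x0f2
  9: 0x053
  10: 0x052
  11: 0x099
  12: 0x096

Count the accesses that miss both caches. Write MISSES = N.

MISSES = 4

0: 0xda (blk 13, set 1) → MISS  vc=[]
1: 0xd9 (blk 13, set 1) → L1-HIT  vc=[]
2: 0xf9 (blk 15, set 1) → MISS  vc=[13]
3: 0x9f (blk 9, set 1) → MISS  vc=[13, 15]
4: 0x9d (blk 9, set 1) → L1-HIT  vc=[13, 15]
5: 0x5f (blk 5, set 1) → MISS  vc=[13, 15, 9]
6: 0xfc (blk 15, set 1) → VC-HIT  vc=[13, 5, 9]
7: 0x92 (blk 9, set 1) → VC-HIT  vc=[13, 5, 15]
8: 0xf2 (blk 15, set 1) → VC-HIT  vc=[13, 5, 9]
9: 0x53 (blk 5, set 1) → VC-HIT  vc=[13, 15, 9]
10: 0x52 (blk 5, set 1) → L1-HIT  vc=[13, 15, 9]
11: 0x99 (blk 9, set 1) → VC-HIT  vc=[13, 15, 5]
12: 0x96 (blk 9, set 1) → L1-HIT  vc=[13, 15, 5]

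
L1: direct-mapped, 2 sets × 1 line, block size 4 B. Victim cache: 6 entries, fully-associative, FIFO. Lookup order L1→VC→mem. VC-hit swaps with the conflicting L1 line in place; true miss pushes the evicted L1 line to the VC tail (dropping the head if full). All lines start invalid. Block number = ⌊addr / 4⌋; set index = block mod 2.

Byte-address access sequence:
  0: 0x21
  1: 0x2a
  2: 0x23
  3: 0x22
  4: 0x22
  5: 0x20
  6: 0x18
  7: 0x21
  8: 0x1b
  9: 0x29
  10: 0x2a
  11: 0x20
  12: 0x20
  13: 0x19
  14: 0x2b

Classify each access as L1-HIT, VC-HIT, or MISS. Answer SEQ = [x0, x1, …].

0: 0x21 (blk 8, set 0) → MISS  vc=[]
1: 0x2a (blk 10, set 0) → MISS  vc=[8]
2: 0x23 (blk 8, set 0) → VC-HIT  vc=[10]
3: 0x22 (blk 8, set 0) → L1-HIT  vc=[10]
4: 0x22 (blk 8, set 0) → L1-HIT  vc=[10]
5: 0x20 (blk 8, set 0) → L1-HIT  vc=[10]
6: 0x18 (blk 6, set 0) → MISS  vc=[10, 8]
7: 0x21 (blk 8, set 0) → VC-HIT  vc=[10, 6]
8: 0x1b (blk 6, set 0) → VC-HIT  vc=[10, 8]
9: 0x29 (blk 10, set 0) → VC-HIT  vc=[6, 8]
10: 0x2a (blk 10, set 0) → L1-HIT  vc=[6, 8]
11: 0x20 (blk 8, set 0) → VC-HIT  vc=[6, 10]
12: 0x20 (blk 8, set 0) → L1-HIT  vc=[6, 10]
13: 0x19 (blk 6, set 0) → VC-HIT  vc=[8, 10]
14: 0x2b (blk 10, set 0) → VC-HIT  vc=[8, 6]

SEQ = [MISS, MISS, VC-HIT, L1-HIT, L1-HIT, L1-HIT, MISS, VC-HIT, VC-HIT, VC-HIT, L1-HIT, VC-HIT, L1-HIT, VC-HIT, VC-HIT]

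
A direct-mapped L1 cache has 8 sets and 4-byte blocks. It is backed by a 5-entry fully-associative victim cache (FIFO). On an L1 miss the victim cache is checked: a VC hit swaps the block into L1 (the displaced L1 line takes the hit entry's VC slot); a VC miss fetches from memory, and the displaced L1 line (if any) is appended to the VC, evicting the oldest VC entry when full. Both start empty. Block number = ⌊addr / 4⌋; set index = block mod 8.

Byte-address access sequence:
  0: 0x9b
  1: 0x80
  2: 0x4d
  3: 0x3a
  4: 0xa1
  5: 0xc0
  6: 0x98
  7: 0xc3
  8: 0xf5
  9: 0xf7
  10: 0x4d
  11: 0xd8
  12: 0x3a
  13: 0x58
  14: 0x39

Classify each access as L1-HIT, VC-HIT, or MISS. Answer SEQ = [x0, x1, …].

SEQ = [MISS, MISS, MISS, MISS, MISS, MISS, VC-HIT, L1-HIT, MISS, L1-HIT, L1-HIT, MISS, VC-HIT, MISS, VC-HIT]

#0 0x9b→b38/s6 MISS; vc=[]
#1 0x80→b32/s0 MISS; vc=[]
#2 0x4d→b19/s3 MISS; vc=[]
#3 0x3a→b14/s6 MISS; vc=[38]
#4 0xa1→b40/s0 MISS; vc=[38,32]
#5 0xc0→b48/s0 MISS; vc=[38,32,40]
#6 0x98→b38/s6 VC-HIT; vc=[14,32,40]
#7 0xc3→b48/s0 L1-HIT; vc=[14,32,40]
#8 0xf5→b61/s5 MISS; vc=[14,32,40]
#9 0xf7→b61/s5 L1-HIT; vc=[14,32,40]
#10 0x4d→b19/s3 L1-HIT; vc=[14,32,40]
#11 0xd8→b54/s6 MISS; vc=[14,32,40,38]
#12 0x3a→b14/s6 VC-HIT; vc=[54,32,40,38]
#13 0x58→b22/s6 MISS; vc=[54,32,40,38,14]
#14 0x39→b14/s6 VC-HIT; vc=[54,32,40,38,22]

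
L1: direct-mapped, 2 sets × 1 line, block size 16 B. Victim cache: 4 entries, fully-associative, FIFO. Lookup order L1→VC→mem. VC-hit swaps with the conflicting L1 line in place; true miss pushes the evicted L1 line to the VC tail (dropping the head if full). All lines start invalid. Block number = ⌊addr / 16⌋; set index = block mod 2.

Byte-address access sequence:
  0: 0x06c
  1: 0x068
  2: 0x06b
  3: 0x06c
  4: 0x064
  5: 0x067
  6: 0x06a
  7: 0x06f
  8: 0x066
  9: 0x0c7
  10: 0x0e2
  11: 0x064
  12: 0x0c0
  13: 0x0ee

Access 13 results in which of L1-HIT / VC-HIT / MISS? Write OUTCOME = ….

0: 0x6c (blk 6, set 0) → MISS  vc=[]
1: 0x68 (blk 6, set 0) → L1-HIT  vc=[]
2: 0x6b (blk 6, set 0) → L1-HIT  vc=[]
3: 0x6c (blk 6, set 0) → L1-HIT  vc=[]
4: 0x64 (blk 6, set 0) → L1-HIT  vc=[]
5: 0x67 (blk 6, set 0) → L1-HIT  vc=[]
6: 0x6a (blk 6, set 0) → L1-HIT  vc=[]
7: 0x6f (blk 6, set 0) → L1-HIT  vc=[]
8: 0x66 (blk 6, set 0) → L1-HIT  vc=[]
9: 0xc7 (blk 12, set 0) → MISS  vc=[6]
10: 0xe2 (blk 14, set 0) → MISS  vc=[6, 12]
11: 0x64 (blk 6, set 0) → VC-HIT  vc=[14, 12]
12: 0xc0 (blk 12, set 0) → VC-HIT  vc=[14, 6]
13: 0xee (blk 14, set 0) → VC-HIT  vc=[12, 6]

OUTCOME = VC-HIT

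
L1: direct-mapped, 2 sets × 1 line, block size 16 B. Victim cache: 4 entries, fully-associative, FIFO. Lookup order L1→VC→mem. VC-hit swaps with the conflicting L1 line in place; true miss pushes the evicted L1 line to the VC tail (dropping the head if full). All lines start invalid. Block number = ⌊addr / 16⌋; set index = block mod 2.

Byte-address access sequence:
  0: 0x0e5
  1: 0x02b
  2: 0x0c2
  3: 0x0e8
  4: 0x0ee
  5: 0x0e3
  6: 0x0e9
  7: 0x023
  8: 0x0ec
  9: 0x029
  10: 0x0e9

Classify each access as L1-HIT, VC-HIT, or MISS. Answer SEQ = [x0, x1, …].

SEQ = [MISS, MISS, MISS, VC-HIT, L1-HIT, L1-HIT, L1-HIT, VC-HIT, VC-HIT, VC-HIT, VC-HIT]

#0 0xe5→b14/s0 MISS; vc=[]
#1 0x2b→b2/s0 MISS; vc=[14]
#2 0xc2→b12/s0 MISS; vc=[14,2]
#3 0xe8→b14/s0 VC-HIT; vc=[12,2]
#4 0xee→b14/s0 L1-HIT; vc=[12,2]
#5 0xe3→b14/s0 L1-HIT; vc=[12,2]
#6 0xe9→b14/s0 L1-HIT; vc=[12,2]
#7 0x23→b2/s0 VC-HIT; vc=[12,14]
#8 0xec→b14/s0 VC-HIT; vc=[12,2]
#9 0x29→b2/s0 VC-HIT; vc=[12,14]
#10 0xe9→b14/s0 VC-HIT; vc=[12,2]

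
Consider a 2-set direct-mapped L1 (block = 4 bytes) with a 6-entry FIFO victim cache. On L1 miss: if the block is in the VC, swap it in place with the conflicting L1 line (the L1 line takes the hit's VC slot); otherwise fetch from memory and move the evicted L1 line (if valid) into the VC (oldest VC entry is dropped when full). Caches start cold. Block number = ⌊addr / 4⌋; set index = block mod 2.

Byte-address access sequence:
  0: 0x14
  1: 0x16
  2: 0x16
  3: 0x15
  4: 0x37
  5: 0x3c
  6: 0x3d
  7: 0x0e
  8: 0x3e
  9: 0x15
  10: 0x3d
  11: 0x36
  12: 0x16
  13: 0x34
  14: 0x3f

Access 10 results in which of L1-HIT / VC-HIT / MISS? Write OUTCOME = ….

0: 0x14 (blk 5, set 1) → MISS  vc=[]
1: 0x16 (blk 5, set 1) → L1-HIT  vc=[]
2: 0x16 (blk 5, set 1) → L1-HIT  vc=[]
3: 0x15 (blk 5, set 1) → L1-HIT  vc=[]
4: 0x37 (blk 13, set 1) → MISS  vc=[5]
5: 0x3c (blk 15, set 1) → MISS  vc=[5, 13]
6: 0x3d (blk 15, set 1) → L1-HIT  vc=[5, 13]
7: 0xe (blk 3, set 1) → MISS  vc=[5, 13, 15]
8: 0x3e (blk 15, set 1) → VC-HIT  vc=[5, 13, 3]
9: 0x15 (blk 5, set 1) → VC-HIT  vc=[15, 13, 3]
10: 0x3d (blk 15, set 1) → VC-HIT  vc=[5, 13, 3]
11: 0x36 (blk 13, set 1) → VC-HIT  vc=[5, 15, 3]
12: 0x16 (blk 5, set 1) → VC-HIT  vc=[13, 15, 3]
13: 0x34 (blk 13, set 1) → VC-HIT  vc=[5, 15, 3]
14: 0x3f (blk 15, set 1) → VC-HIT  vc=[5, 13, 3]

OUTCOME = VC-HIT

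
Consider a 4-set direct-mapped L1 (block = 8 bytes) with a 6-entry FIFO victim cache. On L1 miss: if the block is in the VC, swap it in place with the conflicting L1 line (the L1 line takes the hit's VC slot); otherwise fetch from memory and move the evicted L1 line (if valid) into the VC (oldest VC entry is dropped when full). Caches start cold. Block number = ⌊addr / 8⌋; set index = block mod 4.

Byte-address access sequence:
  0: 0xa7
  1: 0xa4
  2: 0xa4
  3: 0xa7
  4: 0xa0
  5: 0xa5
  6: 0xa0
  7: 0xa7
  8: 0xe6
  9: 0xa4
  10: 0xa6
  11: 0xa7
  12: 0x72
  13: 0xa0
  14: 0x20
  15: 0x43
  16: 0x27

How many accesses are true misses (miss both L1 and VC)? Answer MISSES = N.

  [0] addr=0xa7 blk=20 s=0: MISS | VC []
  [1] addr=0xa4 blk=20 s=0: L1-HIT | VC []
  [2] addr=0xa4 blk=20 s=0: L1-HIT | VC []
  [3] addr=0xa7 blk=20 s=0: L1-HIT | VC []
  [4] addr=0xa0 blk=20 s=0: L1-HIT | VC []
  [5] addr=0xa5 blk=20 s=0: L1-HIT | VC []
  [6] addr=0xa0 blk=20 s=0: L1-HIT | VC []
  [7] addr=0xa7 blk=20 s=0: L1-HIT | VC []
  [8] addr=0xe6 blk=28 s=0: MISS | VC [20]
  [9] addr=0xa4 blk=20 s=0: VC-HIT | VC [28]
  [10] addr=0xa6 blk=20 s=0: L1-HIT | VC [28]
  [11] addr=0xa7 blk=20 s=0: L1-HIT | VC [28]
  [12] addr=0x72 blk=14 s=2: MISS | VC [28]
  [13] addr=0xa0 blk=20 s=0: L1-HIT | VC [28]
  [14] addr=0x20 blk=4 s=0: MISS | VC [28, 20]
  [15] addr=0x43 blk=8 s=0: MISS | VC [28, 20, 4]
  [16] addr=0x27 blk=4 s=0: VC-HIT | VC [28, 20, 8]

MISSES = 5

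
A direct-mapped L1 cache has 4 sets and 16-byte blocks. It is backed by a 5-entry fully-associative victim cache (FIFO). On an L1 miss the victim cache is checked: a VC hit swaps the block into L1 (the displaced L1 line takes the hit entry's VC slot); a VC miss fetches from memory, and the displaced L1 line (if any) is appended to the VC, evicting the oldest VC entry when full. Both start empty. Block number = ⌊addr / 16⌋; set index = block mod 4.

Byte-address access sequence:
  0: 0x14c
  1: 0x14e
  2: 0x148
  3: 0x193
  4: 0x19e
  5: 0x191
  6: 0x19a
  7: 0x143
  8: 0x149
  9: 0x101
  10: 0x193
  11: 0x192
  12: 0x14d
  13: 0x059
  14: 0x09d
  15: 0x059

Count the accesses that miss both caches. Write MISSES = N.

MISSES = 5

0: 0x14c (blk 20, set 0) → MISS  vc=[]
1: 0x14e (blk 20, set 0) → L1-HIT  vc=[]
2: 0x148 (blk 20, set 0) → L1-HIT  vc=[]
3: 0x193 (blk 25, set 1) → MISS  vc=[]
4: 0x19e (blk 25, set 1) → L1-HIT  vc=[]
5: 0x191 (blk 25, set 1) → L1-HIT  vc=[]
6: 0x19a (blk 25, set 1) → L1-HIT  vc=[]
7: 0x143 (blk 20, set 0) → L1-HIT  vc=[]
8: 0x149 (blk 20, set 0) → L1-HIT  vc=[]
9: 0x101 (blk 16, set 0) → MISS  vc=[20]
10: 0x193 (blk 25, set 1) → L1-HIT  vc=[20]
11: 0x192 (blk 25, set 1) → L1-HIT  vc=[20]
12: 0x14d (blk 20, set 0) → VC-HIT  vc=[16]
13: 0x59 (blk 5, set 1) → MISS  vc=[16, 25]
14: 0x9d (blk 9, set 1) → MISS  vc=[16, 25, 5]
15: 0x59 (blk 5, set 1) → VC-HIT  vc=[16, 25, 9]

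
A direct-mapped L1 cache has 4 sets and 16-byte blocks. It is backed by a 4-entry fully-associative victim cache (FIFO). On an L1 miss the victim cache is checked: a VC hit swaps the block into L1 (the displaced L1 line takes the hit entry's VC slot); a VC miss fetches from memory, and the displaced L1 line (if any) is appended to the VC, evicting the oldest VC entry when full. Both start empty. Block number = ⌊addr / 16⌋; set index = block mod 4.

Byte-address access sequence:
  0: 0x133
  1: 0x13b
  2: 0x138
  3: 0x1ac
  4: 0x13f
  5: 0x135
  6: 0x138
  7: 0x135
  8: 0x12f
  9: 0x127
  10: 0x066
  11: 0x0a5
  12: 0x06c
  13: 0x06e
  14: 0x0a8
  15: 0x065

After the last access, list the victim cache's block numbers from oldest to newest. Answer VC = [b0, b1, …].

  [0] addr=0x133 blk=19 s=3: MISS | VC []
  [1] addr=0x13b blk=19 s=3: L1-HIT | VC []
  [2] addr=0x138 blk=19 s=3: L1-HIT | VC []
  [3] addr=0x1ac blk=26 s=2: MISS | VC []
  [4] addr=0x13f blk=19 s=3: L1-HIT | VC []
  [5] addr=0x135 blk=19 s=3: L1-HIT | VC []
  [6] addr=0x138 blk=19 s=3: L1-HIT | VC []
  [7] addr=0x135 blk=19 s=3: L1-HIT | VC []
  [8] addr=0x12f blk=18 s=2: MISS | VC [26]
  [9] addr=0x127 blk=18 s=2: L1-HIT | VC [26]
  [10] addr=0x66 blk=6 s=2: MISS | VC [26, 18]
  [11] addr=0xa5 blk=10 s=2: MISS | VC [26, 18, 6]
  [12] addr=0x6c blk=6 s=2: VC-HIT | VC [26, 18, 10]
  [13] addr=0x6e blk=6 s=2: L1-HIT | VC [26, 18, 10]
  [14] addr=0xa8 blk=10 s=2: VC-HIT | VC [26, 18, 6]
  [15] addr=0x65 blk=6 s=2: VC-HIT | VC [26, 18, 10]

VC = [26, 18, 10]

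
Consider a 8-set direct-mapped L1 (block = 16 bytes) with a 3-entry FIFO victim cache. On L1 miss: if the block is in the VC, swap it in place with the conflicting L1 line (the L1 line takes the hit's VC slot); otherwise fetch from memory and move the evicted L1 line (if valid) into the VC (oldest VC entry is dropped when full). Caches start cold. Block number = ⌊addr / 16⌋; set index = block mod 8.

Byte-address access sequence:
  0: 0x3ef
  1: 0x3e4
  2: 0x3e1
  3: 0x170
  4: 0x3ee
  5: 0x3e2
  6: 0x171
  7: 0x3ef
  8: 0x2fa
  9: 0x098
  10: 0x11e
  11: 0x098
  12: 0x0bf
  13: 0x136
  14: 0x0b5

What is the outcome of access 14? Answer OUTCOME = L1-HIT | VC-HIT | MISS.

  [0] addr=0x3ef blk=62 s=6: MISS | VC []
  [1] addr=0x3e4 blk=62 s=6: L1-HIT | VC []
  [2] addr=0x3e1 blk=62 s=6: L1-HIT | VC []
  [3] addr=0x170 blk=23 s=7: MISS | VC []
  [4] addr=0x3ee blk=62 s=6: L1-HIT | VC []
  [5] addr=0x3e2 blk=62 s=6: L1-HIT | VC []
  [6] addr=0x171 blk=23 s=7: L1-HIT | VC []
  [7] addr=0x3ef blk=62 s=6: L1-HIT | VC []
  [8] addr=0x2fa blk=47 s=7: MISS | VC [23]
  [9] addr=0x98 blk=9 s=1: MISS | VC [23]
  [10] addr=0x11e blk=17 s=1: MISS | VC [23, 9]
  [11] addr=0x98 blk=9 s=1: VC-HIT | VC [23, 17]
  [12] addr=0xbf blk=11 s=3: MISS | VC [23, 17]
  [13] addr=0x136 blk=19 s=3: MISS | VC [23, 17, 11]
  [14] addr=0xb5 blk=11 s=3: VC-HIT | VC [23, 17, 19]

OUTCOME = VC-HIT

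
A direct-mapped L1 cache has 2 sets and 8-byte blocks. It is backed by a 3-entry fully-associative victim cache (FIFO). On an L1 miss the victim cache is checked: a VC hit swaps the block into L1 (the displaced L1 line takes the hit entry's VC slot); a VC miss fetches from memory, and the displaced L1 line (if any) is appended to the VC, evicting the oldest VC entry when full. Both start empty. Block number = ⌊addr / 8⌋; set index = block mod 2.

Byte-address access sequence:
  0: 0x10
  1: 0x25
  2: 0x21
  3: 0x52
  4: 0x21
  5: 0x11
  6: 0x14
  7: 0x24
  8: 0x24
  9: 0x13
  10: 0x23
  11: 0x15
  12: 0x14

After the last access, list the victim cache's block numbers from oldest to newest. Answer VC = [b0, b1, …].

  [0] addr=0x10 blk=2 s=0: MISS | VC []
  [1] addr=0x25 blk=4 s=0: MISS | VC [2]
  [2] addr=0x21 blk=4 s=0: L1-HIT | VC [2]
  [3] addr=0x52 blk=10 s=0: MISS | VC [2, 4]
  [4] addr=0x21 blk=4 s=0: VC-HIT | VC [2, 10]
  [5] addr=0x11 blk=2 s=0: VC-HIT | VC [4, 10]
  [6] addr=0x14 blk=2 s=0: L1-HIT | VC [4, 10]
  [7] addr=0x24 blk=4 s=0: VC-HIT | VC [2, 10]
  [8] addr=0x24 blk=4 s=0: L1-HIT | VC [2, 10]
  [9] addr=0x13 blk=2 s=0: VC-HIT | VC [4, 10]
  [10] addr=0x23 blk=4 s=0: VC-HIT | VC [2, 10]
  [11] addr=0x15 blk=2 s=0: VC-HIT | VC [4, 10]
  [12] addr=0x14 blk=2 s=0: L1-HIT | VC [4, 10]

VC = [4, 10]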